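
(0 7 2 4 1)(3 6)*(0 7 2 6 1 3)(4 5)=(0 2 5 4 3 1 7 6)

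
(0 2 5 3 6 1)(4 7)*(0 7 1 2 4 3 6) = (0 4 1 7 3)(2 5 6)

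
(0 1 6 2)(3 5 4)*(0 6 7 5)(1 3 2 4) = (0 3)(1 7 5)(2 6 4)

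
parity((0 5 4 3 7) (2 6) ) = odd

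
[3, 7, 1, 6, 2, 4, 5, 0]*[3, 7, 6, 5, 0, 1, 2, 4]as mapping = [0→5, 1→4, 2→7, 3→2, 4→6, 5→0, 6→1, 7→3]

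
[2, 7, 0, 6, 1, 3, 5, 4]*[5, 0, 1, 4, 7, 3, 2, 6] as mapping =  [0→1, 1→6, 2→5, 3→2, 4→0, 5→4, 6→3, 7→7] 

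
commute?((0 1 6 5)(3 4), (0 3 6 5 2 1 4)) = no:(0 1 6 5)(3 4) * (0 3 6 5 2 1 4) = (0 4 6 2 1 5 3), (0 3 6 5 2 1 4) * (0 1 6 5)(3 4) = (0 4 1 3 5 2 6)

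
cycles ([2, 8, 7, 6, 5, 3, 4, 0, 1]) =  (0 2 7)(1 8)(3 6 4 5)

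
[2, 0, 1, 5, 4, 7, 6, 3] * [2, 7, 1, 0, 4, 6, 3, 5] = [1, 2, 7, 6, 4, 5, 3, 0]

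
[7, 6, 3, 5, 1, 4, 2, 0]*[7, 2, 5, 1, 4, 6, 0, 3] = [3, 0, 1, 6, 2, 4, 5, 7]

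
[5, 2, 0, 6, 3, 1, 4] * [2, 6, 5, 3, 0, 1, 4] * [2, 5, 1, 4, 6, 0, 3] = [5, 0, 1, 6, 4, 3, 2]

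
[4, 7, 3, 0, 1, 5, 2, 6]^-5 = [1, 6, 0, 4, 7, 5, 3, 2]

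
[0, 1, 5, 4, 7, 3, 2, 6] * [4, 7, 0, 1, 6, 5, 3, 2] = [4, 7, 5, 6, 2, 1, 0, 3]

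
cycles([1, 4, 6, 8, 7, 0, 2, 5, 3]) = (0 1 4 7 5)(2 6)(3 8)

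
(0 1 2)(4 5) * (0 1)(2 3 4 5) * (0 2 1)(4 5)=(0 2)(1 3 5 4)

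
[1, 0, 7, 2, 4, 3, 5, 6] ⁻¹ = [1, 0, 3, 5, 4, 6, 7, 2] 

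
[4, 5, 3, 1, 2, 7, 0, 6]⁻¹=[6, 3, 4, 2, 0, 1, 7, 5]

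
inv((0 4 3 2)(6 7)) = (0 2 3 4)(6 7)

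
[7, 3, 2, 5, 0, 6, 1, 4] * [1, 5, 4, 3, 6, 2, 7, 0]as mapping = [0→0, 1→3, 2→4, 3→2, 4→1, 5→7, 6→5, 7→6]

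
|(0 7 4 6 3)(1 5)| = 10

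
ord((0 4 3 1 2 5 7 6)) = 8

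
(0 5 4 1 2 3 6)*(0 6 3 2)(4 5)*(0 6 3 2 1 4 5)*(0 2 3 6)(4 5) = (0 4 5 2 1)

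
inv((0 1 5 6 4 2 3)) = (0 3 2 4 6 5 1)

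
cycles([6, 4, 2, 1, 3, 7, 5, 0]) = (0 6 5 7)(1 4 3)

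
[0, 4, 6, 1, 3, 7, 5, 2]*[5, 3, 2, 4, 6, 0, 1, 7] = [5, 6, 1, 3, 4, 7, 0, 2]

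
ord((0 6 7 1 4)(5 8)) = 10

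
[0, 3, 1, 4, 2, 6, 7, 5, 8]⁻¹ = [0, 2, 4, 1, 3, 7, 5, 6, 8]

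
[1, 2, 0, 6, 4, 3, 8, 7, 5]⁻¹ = [2, 0, 1, 5, 4, 8, 3, 7, 6]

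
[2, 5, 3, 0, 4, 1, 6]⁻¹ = [3, 5, 0, 2, 4, 1, 6]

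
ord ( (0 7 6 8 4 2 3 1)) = 8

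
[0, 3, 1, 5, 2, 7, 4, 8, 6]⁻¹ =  [0, 2, 4, 1, 6, 3, 8, 5, 7]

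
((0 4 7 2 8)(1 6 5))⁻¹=(0 8 2 7 4)(1 5 6)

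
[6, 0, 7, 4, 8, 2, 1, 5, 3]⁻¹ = [1, 6, 5, 8, 3, 7, 0, 2, 4]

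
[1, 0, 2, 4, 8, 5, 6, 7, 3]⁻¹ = [1, 0, 2, 8, 3, 5, 6, 7, 4]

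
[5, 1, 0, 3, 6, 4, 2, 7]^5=[0, 1, 2, 3, 4, 5, 6, 7]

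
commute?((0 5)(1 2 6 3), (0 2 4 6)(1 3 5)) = no:(0 5)(1 2 6 3) * (0 2 4 6)(1 3 5) = (0 1 4 6 5 2), (0 2 4 6)(1 3 5) * (0 5)(1 2 6 3) = (0 6 5 2 4 3)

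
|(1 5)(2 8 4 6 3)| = 10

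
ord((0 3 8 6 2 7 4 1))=8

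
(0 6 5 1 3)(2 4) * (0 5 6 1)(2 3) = (0 1 2 4 3 5)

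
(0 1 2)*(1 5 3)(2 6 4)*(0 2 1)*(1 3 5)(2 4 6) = (0 1 2 4 3)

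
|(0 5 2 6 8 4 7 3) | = 8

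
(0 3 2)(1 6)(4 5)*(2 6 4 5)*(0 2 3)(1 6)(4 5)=(1 5 4 3)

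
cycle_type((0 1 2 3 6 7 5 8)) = 8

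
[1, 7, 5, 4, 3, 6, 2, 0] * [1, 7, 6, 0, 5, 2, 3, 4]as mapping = [0→7, 1→4, 2→2, 3→5, 4→0, 5→3, 6→6, 7→1]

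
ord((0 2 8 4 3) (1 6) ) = 10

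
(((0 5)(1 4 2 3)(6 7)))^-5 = (0 5)(1 3 2 4)(6 7)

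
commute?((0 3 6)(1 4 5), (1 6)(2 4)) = no:(0 3 6)(1 4 5) * (1 6)(2 4) = (0 3 1 2 4 5 6), (1 6)(2 4) * (0 3 6)(1 4 5) = (0 3 6 4 2 5 1)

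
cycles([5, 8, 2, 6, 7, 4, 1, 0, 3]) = (0 5 4 7)(1 8 3 6)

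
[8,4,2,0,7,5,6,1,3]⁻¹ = [3,7,2,8,1,5,6,4,0]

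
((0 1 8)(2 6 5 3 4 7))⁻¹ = (0 8 1)(2 7 4 3 5 6)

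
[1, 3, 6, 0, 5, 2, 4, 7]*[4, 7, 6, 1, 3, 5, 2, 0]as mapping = [0→7, 1→1, 2→2, 3→4, 4→5, 5→6, 6→3, 7→0]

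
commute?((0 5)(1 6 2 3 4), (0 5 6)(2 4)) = no:(0 5)(1 6 2 3 4) * (0 5 6)(2 4) = (0 6 4 1)(2 3), (0 5 6)(2 4) * (0 5)(1 6 2 3 4) = (1 6 5 2)(3 4)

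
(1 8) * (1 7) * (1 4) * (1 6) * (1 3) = (1 8 7 4 6 3) 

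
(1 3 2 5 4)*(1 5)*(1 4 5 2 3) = (2 4)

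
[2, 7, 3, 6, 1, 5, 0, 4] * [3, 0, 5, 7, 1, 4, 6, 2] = [5, 2, 7, 6, 0, 4, 3, 1]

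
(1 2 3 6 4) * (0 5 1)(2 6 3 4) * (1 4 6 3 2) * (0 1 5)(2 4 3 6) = (1 6 5 3 4)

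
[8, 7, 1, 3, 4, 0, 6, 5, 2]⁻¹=[5, 2, 8, 3, 4, 7, 6, 1, 0]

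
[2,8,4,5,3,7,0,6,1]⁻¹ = [6,8,0,4,2,3,7,5,1]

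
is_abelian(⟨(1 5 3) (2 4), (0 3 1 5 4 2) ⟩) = no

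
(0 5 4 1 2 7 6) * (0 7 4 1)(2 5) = (0 2 4)(1 5)(6 7)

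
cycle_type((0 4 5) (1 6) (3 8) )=2^2.3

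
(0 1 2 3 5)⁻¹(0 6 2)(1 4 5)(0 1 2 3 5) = (0 2 4)(1 6 3)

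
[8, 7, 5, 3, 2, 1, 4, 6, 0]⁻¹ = [8, 5, 4, 3, 6, 2, 7, 1, 0]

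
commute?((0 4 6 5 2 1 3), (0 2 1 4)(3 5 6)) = no:(0 4 6 5 2 1 3)*(0 2 1 4)(3 5 6) = (1 5)(2 4 3), (0 2 1 4)(3 5 6)*(0 4 6 5 2 1 3) = (0 1 6)(2 3)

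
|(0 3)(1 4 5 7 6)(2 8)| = 10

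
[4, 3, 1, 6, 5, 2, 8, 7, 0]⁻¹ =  [8, 2, 5, 1, 0, 4, 3, 7, 6]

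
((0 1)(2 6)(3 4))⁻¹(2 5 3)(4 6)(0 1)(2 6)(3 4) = (2 3)(4 6 5)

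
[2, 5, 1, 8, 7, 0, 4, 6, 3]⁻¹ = [5, 2, 0, 8, 6, 1, 7, 4, 3]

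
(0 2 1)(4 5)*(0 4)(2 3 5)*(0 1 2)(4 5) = (0 3 4)(1 5)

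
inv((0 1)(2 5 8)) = (0 1)(2 8 5)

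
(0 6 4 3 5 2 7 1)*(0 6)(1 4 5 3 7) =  (1 6 5 2)(4 7)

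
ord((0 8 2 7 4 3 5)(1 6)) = 14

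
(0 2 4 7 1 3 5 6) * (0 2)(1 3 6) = (1 6 2 4 7 3 5)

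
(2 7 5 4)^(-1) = (2 4 5 7)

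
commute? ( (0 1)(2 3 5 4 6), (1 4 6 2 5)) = no: (0 1)(2 3 5 4 6)*(1 4 6 2 5) = (0 4 2 3 1)(5 6), (1 4 6 2 5)*(0 1)(2 3 5 4 6) = (0 1 6 3 5)(2 4)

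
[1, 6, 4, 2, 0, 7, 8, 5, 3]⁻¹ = [4, 0, 3, 8, 2, 7, 1, 5, 6]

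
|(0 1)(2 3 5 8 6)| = 10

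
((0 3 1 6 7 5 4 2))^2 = (0 1 7 4)(2 3 6 5)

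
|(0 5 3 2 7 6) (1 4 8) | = 6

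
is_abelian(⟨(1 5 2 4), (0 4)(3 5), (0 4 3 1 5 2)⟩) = no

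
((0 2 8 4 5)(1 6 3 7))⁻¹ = (0 5 4 8 2)(1 7 3 6)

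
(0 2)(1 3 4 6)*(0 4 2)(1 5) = (1 3 2 4 6 5)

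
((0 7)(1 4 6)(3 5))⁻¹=(0 7)(1 6 4)(3 5)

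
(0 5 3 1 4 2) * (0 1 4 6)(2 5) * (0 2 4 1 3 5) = (0 4)(1 6 2 3)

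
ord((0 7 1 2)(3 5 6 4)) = 4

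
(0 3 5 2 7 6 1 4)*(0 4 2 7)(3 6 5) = (0 6 1 2)(5 7)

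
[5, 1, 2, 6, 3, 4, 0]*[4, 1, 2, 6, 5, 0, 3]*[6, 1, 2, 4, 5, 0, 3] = [6, 1, 2, 4, 3, 0, 5]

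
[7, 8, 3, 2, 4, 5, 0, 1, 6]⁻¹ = [6, 7, 3, 2, 4, 5, 8, 0, 1]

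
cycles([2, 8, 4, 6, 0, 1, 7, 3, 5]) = (0 2 4)(1 8 5)(3 6 7)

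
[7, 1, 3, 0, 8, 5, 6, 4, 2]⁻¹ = [3, 1, 8, 2, 7, 5, 6, 0, 4]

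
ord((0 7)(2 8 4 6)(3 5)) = 4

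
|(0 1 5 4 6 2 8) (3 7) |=14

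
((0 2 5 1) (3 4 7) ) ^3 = (0 1 5 2) 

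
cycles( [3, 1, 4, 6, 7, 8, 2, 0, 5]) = (0 3 6 2 4 7)(5 8)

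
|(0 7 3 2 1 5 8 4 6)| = 9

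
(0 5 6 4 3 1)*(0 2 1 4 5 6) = (0 6 5)(1 2)(3 4)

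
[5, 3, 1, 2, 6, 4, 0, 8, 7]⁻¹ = [6, 2, 3, 1, 5, 0, 4, 8, 7]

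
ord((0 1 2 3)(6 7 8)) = 12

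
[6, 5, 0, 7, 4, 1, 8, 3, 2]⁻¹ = [2, 5, 8, 7, 4, 1, 0, 3, 6]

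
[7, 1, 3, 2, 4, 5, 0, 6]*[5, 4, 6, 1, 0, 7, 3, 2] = [2, 4, 1, 6, 0, 7, 5, 3]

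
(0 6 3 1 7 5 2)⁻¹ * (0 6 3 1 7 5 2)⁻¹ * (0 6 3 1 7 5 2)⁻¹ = (0 7 6 5 3 2 1)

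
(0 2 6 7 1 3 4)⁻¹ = (0 4 3 1 7 6 2)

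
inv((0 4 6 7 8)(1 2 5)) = (0 8 7 6 4)(1 5 2)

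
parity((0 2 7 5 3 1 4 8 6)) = even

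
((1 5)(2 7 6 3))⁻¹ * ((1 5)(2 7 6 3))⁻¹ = (2 6)(3 7)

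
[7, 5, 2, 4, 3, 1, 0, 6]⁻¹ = [6, 5, 2, 4, 3, 1, 7, 0]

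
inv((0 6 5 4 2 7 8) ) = (0 8 7 2 4 5 6) 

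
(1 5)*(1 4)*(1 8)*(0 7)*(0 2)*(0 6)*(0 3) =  (0 7 2 6 3)(1 5 4 8)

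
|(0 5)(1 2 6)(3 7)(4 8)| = 6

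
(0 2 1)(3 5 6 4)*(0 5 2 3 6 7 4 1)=(0 3 2)(1 5 7 4 6)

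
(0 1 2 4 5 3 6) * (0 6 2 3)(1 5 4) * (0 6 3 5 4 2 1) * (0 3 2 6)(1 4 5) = (0 5)(2 3 4 6)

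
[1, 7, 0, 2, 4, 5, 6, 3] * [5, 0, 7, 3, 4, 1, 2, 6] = [0, 6, 5, 7, 4, 1, 2, 3]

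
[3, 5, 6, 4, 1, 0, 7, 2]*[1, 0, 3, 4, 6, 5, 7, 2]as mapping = [0→4, 1→5, 2→7, 3→6, 4→0, 5→1, 6→2, 7→3]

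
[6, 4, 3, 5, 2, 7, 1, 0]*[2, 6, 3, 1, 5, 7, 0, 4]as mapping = [0→0, 1→5, 2→1, 3→7, 4→3, 5→4, 6→6, 7→2]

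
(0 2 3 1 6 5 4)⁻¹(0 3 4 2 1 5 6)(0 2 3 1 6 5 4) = (0 3 6 4 5 2 1)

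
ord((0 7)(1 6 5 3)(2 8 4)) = 12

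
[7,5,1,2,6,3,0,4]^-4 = [0,1,2,3,4,5,6,7]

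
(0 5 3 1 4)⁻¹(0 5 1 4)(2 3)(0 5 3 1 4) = (0 5 3 4)(1 2)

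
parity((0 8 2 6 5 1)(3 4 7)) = odd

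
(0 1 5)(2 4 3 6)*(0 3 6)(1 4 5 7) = (0 4 6 2 5 3)(1 7)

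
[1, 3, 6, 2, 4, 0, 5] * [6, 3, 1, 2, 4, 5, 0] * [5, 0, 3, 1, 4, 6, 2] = [1, 3, 5, 0, 4, 2, 6]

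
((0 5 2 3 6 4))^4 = (0 6 2)(3 5 4)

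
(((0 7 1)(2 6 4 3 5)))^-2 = (0 7 1)(2 3 6 5 4)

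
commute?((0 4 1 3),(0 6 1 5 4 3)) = no:(0 4 1 3)*(0 6 1 5 4 3) = (0 3 6 1)(4 5),(0 6 1 5 4 3)*(0 4 1 3) = (0 6 3 4)(1 5)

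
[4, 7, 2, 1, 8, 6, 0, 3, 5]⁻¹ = [6, 3, 2, 7, 0, 8, 5, 1, 4]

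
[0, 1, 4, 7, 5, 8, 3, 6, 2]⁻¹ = [0, 1, 8, 6, 2, 4, 7, 3, 5]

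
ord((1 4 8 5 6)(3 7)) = 10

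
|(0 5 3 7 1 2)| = 6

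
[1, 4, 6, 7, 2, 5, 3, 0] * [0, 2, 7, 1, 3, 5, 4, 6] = [2, 3, 4, 6, 7, 5, 1, 0]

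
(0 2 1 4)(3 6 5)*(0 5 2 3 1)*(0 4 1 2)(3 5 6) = (0 5 2 4 6)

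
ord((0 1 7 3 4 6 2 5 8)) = 9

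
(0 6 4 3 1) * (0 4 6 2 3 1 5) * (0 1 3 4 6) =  (0 2 4 3 5 1 6)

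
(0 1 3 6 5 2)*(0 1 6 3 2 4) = (0 6 5 4)(1 2)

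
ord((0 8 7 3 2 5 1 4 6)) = 9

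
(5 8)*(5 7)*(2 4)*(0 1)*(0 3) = (0 1 3)(2 4)(5 8 7)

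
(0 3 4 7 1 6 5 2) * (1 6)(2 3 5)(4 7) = (0 5 3 7 6 2)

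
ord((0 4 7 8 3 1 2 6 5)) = 9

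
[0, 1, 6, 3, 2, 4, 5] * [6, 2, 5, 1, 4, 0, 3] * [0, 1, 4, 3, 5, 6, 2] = [2, 4, 3, 1, 6, 5, 0]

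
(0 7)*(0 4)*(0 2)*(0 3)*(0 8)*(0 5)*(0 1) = (0 7 4 2 3 8 5 1)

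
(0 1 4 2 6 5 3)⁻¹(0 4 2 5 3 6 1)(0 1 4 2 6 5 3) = (0 5 4 1 2 6 3)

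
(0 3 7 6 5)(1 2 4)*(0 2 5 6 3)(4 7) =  (1 5 2 7 3 4)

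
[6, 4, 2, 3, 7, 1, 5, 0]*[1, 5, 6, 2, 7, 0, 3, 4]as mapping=[0→3, 1→7, 2→6, 3→2, 4→4, 5→5, 6→0, 7→1]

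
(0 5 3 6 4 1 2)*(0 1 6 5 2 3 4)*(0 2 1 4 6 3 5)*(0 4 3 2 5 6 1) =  (1 6 5)(2 3 4)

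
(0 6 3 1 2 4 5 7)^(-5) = (0 1 5 6 2 7 3 4)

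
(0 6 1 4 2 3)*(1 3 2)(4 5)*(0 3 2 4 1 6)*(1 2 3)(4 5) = (1 4 6 3)(2 5)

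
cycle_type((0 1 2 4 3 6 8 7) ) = 8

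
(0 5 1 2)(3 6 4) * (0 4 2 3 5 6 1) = (0 6 2 4 5)(1 3)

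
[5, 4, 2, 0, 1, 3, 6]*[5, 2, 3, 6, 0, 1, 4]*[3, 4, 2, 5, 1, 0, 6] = [4, 3, 5, 0, 2, 6, 1]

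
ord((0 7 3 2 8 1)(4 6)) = 6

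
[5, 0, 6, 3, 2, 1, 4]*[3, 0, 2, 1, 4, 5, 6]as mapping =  [0→5, 1→3, 2→6, 3→1, 4→2, 5→0, 6→4]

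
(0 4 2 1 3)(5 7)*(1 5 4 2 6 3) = (0 2 5 7 4 6 3)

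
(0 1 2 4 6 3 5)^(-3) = (0 6 1 3 2 5 4)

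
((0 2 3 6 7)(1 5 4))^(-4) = (0 2 3 6 7)(1 4 5)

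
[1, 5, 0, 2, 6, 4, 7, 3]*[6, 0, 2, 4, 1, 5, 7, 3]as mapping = [0→0, 1→5, 2→6, 3→2, 4→7, 5→1, 6→3, 7→4]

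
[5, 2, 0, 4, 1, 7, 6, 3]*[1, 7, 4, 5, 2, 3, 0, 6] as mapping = [0→3, 1→4, 2→1, 3→2, 4→7, 5→6, 6→0, 7→5] 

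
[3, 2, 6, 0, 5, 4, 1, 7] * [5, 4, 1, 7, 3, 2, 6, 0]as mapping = [0→7, 1→1, 2→6, 3→5, 4→2, 5→3, 6→4, 7→0]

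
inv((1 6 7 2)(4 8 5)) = (1 2 7 6)(4 5 8)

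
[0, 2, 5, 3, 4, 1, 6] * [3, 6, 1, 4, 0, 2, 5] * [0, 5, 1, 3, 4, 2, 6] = [3, 5, 1, 4, 0, 6, 2]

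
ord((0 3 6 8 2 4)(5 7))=6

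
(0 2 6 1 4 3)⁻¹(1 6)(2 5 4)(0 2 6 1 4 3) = (1 4)(3 6 5)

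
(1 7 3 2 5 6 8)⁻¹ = (1 8 6 5 2 3 7)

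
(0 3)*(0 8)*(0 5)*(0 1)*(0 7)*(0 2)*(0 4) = (0 3 8 5 1 7 2 4)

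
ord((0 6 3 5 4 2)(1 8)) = 6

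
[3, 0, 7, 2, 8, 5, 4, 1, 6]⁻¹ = [1, 7, 3, 0, 6, 5, 8, 2, 4]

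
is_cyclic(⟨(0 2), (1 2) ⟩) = no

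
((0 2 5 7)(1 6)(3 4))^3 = (0 7 5 2)(1 6)(3 4)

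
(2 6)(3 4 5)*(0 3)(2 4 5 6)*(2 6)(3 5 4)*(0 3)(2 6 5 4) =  (0 4 6)(2 5 3)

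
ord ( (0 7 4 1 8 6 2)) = 7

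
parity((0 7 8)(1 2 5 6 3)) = even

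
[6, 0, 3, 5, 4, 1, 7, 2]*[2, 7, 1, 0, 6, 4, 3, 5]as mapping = [0→3, 1→2, 2→0, 3→4, 4→6, 5→7, 6→5, 7→1]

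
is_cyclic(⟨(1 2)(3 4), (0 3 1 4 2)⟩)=no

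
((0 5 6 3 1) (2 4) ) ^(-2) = (0 3 5 1 6) 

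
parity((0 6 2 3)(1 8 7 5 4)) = odd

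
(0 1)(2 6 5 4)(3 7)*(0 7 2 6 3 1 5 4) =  (0 5)(1 7)(2 3)(4 6)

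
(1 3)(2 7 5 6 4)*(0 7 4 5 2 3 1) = (0 7 2 4 3)(5 6)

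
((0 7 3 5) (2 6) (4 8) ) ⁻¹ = (0 5 3 7) (2 6) (4 8) 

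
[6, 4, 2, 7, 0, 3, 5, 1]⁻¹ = [4, 7, 2, 5, 1, 6, 0, 3]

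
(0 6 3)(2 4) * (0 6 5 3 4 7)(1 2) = (0 5 3 6 4 1 2 7)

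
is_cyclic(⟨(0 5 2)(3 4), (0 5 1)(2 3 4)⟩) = no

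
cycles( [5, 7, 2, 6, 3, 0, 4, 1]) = (0 5)(1 7)(3 6 4)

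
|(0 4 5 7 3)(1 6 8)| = 15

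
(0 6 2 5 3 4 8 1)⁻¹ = (0 1 8 4 3 5 2 6)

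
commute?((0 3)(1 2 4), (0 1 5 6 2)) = no:(0 3)(1 2 4)*(0 1 5 6 2) = (0 3 1)(2 4 5 6), (0 1 5 6 2)*(0 3)(1 2 4) = (0 2 3)(1 5 6 4)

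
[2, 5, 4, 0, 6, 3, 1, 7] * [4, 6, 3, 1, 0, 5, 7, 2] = [3, 5, 0, 4, 7, 1, 6, 2]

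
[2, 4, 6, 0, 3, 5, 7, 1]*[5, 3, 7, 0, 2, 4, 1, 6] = [7, 2, 1, 5, 0, 4, 6, 3]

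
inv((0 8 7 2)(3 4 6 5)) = (0 2 7 8)(3 5 6 4)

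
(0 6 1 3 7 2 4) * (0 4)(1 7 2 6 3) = (0 3 2)(6 7)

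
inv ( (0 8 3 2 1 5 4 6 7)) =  (0 7 6 4 5 1 2 3 8)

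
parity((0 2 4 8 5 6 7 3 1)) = even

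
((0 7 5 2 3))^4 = (0 3 2 5 7)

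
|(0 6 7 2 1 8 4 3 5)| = 9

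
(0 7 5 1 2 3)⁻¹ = (0 3 2 1 5 7)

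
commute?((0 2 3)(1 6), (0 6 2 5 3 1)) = no:(0 2 3)(1 6)*(0 6 2 5 3 1) = (0 5 3 6)(1 2), (0 6 2 5 3 1)*(0 2 3)(1 6) = (0 1 2 5)(3 6)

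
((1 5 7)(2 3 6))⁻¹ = (1 7 5)(2 6 3)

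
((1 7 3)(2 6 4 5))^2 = (1 3 7)(2 4)(5 6)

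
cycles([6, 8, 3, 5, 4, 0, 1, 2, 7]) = (0 6 1 8 7 2 3 5)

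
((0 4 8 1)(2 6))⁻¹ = (0 1 8 4)(2 6)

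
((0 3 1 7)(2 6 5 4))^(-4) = ()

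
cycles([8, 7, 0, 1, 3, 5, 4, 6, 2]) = (0 8 2)(1 7 6 4 3)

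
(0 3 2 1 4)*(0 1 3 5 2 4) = (0 5 2 3 4 1)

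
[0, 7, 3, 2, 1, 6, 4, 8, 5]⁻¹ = [0, 4, 3, 2, 6, 8, 5, 1, 7]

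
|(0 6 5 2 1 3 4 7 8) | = 9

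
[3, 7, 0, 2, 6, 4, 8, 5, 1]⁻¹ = [2, 8, 3, 0, 5, 7, 4, 1, 6]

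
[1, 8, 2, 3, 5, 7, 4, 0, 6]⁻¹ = [7, 0, 2, 3, 6, 4, 8, 5, 1]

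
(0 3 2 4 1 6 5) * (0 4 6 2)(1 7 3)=(0 1 2 6 5 4 7 3)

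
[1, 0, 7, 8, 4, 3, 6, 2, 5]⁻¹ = [1, 0, 7, 5, 4, 8, 6, 2, 3]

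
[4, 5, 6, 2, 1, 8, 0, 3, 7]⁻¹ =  [6, 4, 3, 7, 0, 1, 2, 8, 5]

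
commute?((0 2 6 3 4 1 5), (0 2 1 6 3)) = no:(0 2 6 3 4 1 5) * (0 2 1 6 3) = (0 1 5 2 3 4 6), (0 2 1 6 3) * (0 2 6 3 4 1 5) = (0 6 4 1 3 2 5)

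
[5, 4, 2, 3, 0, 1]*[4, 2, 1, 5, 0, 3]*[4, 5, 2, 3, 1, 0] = [3, 4, 5, 0, 1, 2]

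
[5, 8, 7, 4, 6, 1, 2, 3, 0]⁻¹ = [8, 5, 6, 7, 3, 0, 4, 2, 1]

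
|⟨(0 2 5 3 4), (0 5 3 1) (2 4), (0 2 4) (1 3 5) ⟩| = 360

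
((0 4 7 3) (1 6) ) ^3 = (0 3 7 4) (1 6) 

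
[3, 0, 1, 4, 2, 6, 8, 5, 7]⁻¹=[1, 2, 4, 0, 3, 7, 5, 8, 6]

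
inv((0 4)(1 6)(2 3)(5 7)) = (0 4)(1 6)(2 3)(5 7)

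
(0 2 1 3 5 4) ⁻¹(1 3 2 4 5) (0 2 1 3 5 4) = (0 4 3 5 1) 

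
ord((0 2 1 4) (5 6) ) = 4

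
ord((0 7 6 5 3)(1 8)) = 10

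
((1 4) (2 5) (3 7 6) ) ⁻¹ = (1 4) (2 5) (3 6 7) 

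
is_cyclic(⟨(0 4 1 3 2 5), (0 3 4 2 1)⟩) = no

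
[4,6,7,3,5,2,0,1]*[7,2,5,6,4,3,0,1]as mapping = [0→4,1→0,2→1,3→6,4→3,5→5,6→7,7→2]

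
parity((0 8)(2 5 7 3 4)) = odd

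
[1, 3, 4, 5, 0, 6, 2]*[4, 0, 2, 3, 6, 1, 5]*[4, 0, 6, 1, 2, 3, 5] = [4, 1, 5, 0, 2, 3, 6]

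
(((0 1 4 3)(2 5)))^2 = (0 4)(1 3)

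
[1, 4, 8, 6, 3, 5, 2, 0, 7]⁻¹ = [7, 0, 6, 4, 1, 5, 3, 8, 2]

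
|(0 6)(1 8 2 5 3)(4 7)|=10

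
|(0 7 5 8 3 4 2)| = 7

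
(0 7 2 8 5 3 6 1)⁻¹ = (0 1 6 3 5 8 2 7)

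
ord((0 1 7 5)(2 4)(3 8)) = 4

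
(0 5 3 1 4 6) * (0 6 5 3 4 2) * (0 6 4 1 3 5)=(0 5 1 2 6 4)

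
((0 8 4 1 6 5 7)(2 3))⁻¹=(0 7 5 6 1 4 8)(2 3)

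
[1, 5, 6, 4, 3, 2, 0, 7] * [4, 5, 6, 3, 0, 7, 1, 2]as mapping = [0→5, 1→7, 2→1, 3→0, 4→3, 5→6, 6→4, 7→2]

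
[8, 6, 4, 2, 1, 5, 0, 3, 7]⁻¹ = [6, 4, 3, 7, 2, 5, 1, 8, 0]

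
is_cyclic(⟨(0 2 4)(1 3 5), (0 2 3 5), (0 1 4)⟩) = no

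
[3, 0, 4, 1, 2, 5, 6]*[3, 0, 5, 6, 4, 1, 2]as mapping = [0→6, 1→3, 2→4, 3→0, 4→5, 5→1, 6→2]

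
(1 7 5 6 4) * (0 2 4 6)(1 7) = (0 2 4 7 5)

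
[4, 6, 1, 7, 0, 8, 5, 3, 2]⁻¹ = [4, 2, 8, 7, 0, 6, 1, 3, 5]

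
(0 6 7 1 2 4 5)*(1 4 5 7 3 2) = (0 6 3 2 5)(4 7)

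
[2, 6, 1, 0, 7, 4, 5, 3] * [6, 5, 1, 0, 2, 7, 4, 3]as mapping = [0→1, 1→4, 2→5, 3→6, 4→3, 5→2, 6→7, 7→0]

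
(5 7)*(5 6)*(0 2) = (0 2) (5 7 6) 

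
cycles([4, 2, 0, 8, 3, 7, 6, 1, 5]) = (0 4 3 8 5 7 1 2)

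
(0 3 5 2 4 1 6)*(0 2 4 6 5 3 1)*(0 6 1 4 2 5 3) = (0 4 6 5 2 1 3)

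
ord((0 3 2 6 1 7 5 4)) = 8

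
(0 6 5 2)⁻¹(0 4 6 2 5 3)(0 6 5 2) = (0 2 3 6 4 5)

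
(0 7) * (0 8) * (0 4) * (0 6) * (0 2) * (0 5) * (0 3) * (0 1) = (0 7 8 4 6 2 5 3 1)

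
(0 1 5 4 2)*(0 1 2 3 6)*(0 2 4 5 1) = (0 4 3 6 2)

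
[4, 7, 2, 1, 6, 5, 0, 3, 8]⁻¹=[6, 3, 2, 7, 0, 5, 4, 1, 8]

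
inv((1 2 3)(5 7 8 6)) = (1 3 2)(5 6 8 7)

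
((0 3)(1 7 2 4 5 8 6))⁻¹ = (0 3)(1 6 8 5 4 2 7)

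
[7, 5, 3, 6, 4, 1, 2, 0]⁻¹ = [7, 5, 6, 2, 4, 1, 3, 0]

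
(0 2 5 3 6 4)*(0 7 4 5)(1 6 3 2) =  (0 1 6 5 2)(4 7)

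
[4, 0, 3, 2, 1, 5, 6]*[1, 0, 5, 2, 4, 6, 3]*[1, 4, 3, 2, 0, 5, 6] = [0, 4, 3, 5, 1, 6, 2]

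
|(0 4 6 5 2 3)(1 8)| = 6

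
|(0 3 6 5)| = 4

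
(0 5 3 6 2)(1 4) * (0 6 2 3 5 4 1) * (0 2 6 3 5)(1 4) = (0 1 4 2 3 6 5)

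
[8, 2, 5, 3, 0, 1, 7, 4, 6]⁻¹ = [4, 5, 1, 3, 7, 2, 8, 6, 0]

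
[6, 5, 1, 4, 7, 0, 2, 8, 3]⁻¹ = [5, 2, 6, 8, 3, 1, 0, 4, 7]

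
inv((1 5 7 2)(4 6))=(1 2 7 5)(4 6)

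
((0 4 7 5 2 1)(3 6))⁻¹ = (0 1 2 5 7 4)(3 6)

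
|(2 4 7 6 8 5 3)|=7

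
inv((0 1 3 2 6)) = (0 6 2 3 1)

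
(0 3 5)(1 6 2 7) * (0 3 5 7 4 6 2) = (0 5 3 7 1 2 4 6)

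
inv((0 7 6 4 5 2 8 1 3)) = (0 3 1 8 2 5 4 6 7)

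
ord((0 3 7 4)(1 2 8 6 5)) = 20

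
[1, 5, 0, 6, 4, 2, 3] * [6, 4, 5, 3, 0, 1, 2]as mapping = [0→4, 1→1, 2→6, 3→2, 4→0, 5→5, 6→3]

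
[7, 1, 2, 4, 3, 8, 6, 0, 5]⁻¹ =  [7, 1, 2, 4, 3, 8, 6, 0, 5]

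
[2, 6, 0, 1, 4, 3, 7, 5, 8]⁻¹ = [2, 3, 0, 5, 4, 7, 1, 6, 8]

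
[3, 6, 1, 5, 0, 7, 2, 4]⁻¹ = [4, 2, 6, 0, 7, 3, 1, 5]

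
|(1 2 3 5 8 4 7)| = 7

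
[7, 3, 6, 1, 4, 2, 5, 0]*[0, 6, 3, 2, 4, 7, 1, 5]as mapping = [0→5, 1→2, 2→1, 3→6, 4→4, 5→3, 6→7, 7→0]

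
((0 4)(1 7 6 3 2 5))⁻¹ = (0 4)(1 5 2 3 6 7)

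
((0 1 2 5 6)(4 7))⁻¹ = (0 6 5 2 1)(4 7)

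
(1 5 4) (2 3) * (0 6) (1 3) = (0 6) (1 5 4 3 2) 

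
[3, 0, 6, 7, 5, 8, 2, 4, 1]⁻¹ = [1, 8, 6, 0, 7, 4, 2, 3, 5]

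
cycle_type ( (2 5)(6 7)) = 2^2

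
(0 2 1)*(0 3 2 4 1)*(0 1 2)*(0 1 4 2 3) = (0 2 4 3 1)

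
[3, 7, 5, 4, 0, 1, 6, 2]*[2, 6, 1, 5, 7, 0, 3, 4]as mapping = [0→5, 1→4, 2→0, 3→7, 4→2, 5→6, 6→3, 7→1]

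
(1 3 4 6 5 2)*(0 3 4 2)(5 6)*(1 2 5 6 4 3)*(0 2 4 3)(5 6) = (0 1)(2 4 5)(3 6)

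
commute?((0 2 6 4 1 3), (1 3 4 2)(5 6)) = no:(0 2 6 4 1 3) * (1 3 4 2)(5 6) = (0 1 4 3)(2 5 6), (1 3 4 2)(5 6) * (0 2 6 4 1 3) = (0 2 3 1)(4 6 5)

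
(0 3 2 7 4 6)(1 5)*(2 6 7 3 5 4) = (0 5 1 4 7 2 3 6)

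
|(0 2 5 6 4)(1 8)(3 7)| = 10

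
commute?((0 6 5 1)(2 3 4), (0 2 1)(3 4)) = no:(0 6 5 1)(2 3 4)*(0 2 1)(3 4) = (0 6 5)(1 2 4), (0 2 1)(3 4)*(0 6 5 1)(2 3 4) = (0 3 2)(1 6 5)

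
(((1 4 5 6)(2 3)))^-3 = (1 4 5 6)(2 3)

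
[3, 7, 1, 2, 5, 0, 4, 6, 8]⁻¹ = [5, 2, 3, 0, 6, 4, 7, 1, 8]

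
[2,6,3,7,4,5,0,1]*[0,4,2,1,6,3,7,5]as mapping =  [0→2,1→7,2→1,3→5,4→6,5→3,6→0,7→4]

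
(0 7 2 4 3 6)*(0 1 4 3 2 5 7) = (1 4 2 3 6)(5 7)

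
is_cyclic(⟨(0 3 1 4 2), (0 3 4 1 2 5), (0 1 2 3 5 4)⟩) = no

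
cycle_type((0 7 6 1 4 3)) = 6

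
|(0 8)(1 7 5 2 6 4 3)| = 14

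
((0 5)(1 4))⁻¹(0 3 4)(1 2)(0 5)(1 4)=(1 5 3)(2 4)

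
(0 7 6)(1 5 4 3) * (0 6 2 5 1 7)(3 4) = (2 5 3 7)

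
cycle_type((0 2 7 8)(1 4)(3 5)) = 2^2.4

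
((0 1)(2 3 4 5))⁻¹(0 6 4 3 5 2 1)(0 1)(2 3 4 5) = (0 1 6 5 4 2 3)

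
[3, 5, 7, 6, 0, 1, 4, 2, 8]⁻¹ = [4, 5, 7, 0, 6, 1, 3, 2, 8]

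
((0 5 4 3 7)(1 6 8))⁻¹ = (0 7 3 4 5)(1 8 6)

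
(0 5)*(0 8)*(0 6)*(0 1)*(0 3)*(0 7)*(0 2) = (0 5 8 6 1 3 7 2)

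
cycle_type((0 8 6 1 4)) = 5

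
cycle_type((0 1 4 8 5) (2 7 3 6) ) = 4.5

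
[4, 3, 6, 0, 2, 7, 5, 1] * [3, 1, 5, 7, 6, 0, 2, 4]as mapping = [0→6, 1→7, 2→2, 3→3, 4→5, 5→4, 6→0, 7→1]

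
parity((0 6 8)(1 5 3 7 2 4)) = odd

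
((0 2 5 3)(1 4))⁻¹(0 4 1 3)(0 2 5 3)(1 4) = (0 2 1 4)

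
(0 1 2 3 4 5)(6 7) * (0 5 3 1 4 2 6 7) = (0 4 3 2 1 6)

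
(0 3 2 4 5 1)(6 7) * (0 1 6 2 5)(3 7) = (0 7 2 4)(3 5 6)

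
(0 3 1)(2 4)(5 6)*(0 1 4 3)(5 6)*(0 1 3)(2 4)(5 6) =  (0 1 3 2)(5 6)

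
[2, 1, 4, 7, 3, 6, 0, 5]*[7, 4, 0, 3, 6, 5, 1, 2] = [0, 4, 6, 2, 3, 1, 7, 5]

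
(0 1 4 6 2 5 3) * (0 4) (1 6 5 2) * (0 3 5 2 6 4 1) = (0 4 2 6) (1 3) 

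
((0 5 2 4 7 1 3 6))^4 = (0 7)(1 5)(2 3)(4 6)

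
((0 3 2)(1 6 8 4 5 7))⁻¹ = (0 2 3)(1 7 5 4 8 6)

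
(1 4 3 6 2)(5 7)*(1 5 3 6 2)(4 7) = (1 7 3 2 5 4 6)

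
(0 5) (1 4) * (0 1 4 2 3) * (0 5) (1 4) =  (1 2 3 5 4) 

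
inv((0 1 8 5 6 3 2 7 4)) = (0 4 7 2 3 6 5 8 1)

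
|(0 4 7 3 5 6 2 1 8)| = 9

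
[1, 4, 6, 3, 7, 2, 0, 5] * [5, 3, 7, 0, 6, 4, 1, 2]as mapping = [0→3, 1→6, 2→1, 3→0, 4→2, 5→7, 6→5, 7→4]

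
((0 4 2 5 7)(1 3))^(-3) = (0 2 7 4 5)(1 3)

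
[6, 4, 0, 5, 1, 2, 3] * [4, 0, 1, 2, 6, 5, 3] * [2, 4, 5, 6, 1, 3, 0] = [6, 0, 1, 3, 2, 4, 5]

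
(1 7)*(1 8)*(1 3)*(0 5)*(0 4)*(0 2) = (0 5 4 2)(1 7 8 3)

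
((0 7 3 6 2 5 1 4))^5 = (0 5 3 4 2 7 1 6)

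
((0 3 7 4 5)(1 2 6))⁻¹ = (0 5 4 7 3)(1 6 2)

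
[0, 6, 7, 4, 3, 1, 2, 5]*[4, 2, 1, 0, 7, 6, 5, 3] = [4, 5, 3, 7, 0, 2, 1, 6]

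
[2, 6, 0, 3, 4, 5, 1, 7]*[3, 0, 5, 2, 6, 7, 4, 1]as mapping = [0→5, 1→4, 2→3, 3→2, 4→6, 5→7, 6→0, 7→1]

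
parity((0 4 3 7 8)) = even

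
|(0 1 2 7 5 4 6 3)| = 8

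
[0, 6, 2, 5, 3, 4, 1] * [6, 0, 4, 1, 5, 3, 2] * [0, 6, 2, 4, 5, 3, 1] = [1, 2, 5, 4, 6, 3, 0]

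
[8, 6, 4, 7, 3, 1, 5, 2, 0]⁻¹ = [8, 5, 7, 4, 2, 6, 1, 3, 0]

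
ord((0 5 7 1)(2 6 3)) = 12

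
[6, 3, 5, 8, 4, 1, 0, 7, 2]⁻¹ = [6, 5, 8, 1, 4, 2, 0, 7, 3]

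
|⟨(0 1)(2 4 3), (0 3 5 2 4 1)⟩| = 720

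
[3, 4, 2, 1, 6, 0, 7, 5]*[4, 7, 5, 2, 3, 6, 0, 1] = [2, 3, 5, 7, 0, 4, 1, 6]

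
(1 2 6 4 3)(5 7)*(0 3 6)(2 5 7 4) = (0 3 1 5 4 6 2)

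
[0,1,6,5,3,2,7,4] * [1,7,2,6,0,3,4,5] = [1,7,4,3,6,2,5,0]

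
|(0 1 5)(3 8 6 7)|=12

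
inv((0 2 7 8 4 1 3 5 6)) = (0 6 5 3 1 4 8 7 2)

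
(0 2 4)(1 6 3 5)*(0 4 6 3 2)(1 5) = (1 3)(2 6)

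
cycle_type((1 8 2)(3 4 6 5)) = 3.4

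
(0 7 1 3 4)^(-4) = (0 7 1 3 4)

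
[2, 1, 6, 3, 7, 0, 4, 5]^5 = [5, 1, 0, 3, 6, 7, 2, 4]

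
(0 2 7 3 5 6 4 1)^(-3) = (0 6 7 1 5 2 4 3)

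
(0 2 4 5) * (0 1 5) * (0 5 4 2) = (1 4 5)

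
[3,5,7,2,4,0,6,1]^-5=[3,5,7,2,4,0,6,1]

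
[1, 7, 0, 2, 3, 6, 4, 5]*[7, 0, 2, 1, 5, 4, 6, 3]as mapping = [0→0, 1→3, 2→7, 3→2, 4→1, 5→6, 6→5, 7→4]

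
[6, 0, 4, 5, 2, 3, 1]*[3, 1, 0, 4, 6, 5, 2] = [2, 3, 6, 5, 0, 4, 1]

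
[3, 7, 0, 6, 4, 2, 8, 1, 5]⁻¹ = [2, 7, 5, 0, 4, 8, 3, 1, 6]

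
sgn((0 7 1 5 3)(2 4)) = -1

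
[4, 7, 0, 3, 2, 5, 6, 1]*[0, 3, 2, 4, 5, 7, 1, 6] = [5, 6, 0, 4, 2, 7, 1, 3]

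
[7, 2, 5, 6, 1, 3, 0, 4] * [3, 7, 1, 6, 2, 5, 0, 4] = [4, 1, 5, 0, 7, 6, 3, 2]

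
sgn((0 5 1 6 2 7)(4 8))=1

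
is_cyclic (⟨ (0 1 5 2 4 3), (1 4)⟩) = no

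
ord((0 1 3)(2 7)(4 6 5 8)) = 12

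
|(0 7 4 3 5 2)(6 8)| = 6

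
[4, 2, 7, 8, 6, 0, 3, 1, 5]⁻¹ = [5, 7, 1, 6, 0, 8, 4, 2, 3]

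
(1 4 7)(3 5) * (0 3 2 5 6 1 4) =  (0 3 6 1)(2 5)(4 7)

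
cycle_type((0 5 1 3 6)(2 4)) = 2.5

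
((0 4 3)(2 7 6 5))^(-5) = (0 4 3)(2 5 6 7)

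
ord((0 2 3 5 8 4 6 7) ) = 8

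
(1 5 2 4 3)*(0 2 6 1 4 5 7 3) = (0 2 5 6 1 7 3 4)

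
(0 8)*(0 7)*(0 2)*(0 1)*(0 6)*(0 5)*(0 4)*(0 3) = (0 8 7 2 1 6 5 4 3)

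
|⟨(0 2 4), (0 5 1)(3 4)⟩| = 720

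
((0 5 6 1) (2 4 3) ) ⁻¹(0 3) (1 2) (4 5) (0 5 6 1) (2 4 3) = (0 4) (2 5) (3 6) 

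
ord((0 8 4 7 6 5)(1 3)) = 6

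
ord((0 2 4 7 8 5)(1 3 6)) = 6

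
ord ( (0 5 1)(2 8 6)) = 3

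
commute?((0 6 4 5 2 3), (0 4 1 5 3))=no:(0 6 4 5 2 3)*(0 4 1 5 3)=(0 6 1 5 2)(3 4), (0 4 1 5 3)*(0 6 4 5 2 3)=(0 5)(1 2 3 6 4)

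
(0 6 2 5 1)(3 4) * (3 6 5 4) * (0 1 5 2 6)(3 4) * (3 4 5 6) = (0 2 4)(3 5 6)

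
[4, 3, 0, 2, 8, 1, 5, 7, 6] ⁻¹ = [2, 5, 3, 1, 0, 6, 8, 7, 4] 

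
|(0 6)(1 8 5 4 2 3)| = 6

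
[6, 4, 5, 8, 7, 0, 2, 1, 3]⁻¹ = [5, 7, 6, 8, 1, 2, 0, 4, 3]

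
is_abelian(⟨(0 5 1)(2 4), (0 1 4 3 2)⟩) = no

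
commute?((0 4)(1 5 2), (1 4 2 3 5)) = no:(0 4)(1 5 2) * (1 4 2 3 5) = (0 2 4)(3 5), (1 4 2 3 5) * (0 4)(1 5 2) = (0 4 1)(2 3)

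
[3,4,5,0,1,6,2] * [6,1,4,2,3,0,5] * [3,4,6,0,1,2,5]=[6,0,3,5,4,2,1]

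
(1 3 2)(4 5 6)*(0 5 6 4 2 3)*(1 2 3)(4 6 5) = (0 4 5 6 3 1)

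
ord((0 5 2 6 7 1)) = 6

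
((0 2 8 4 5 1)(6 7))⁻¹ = (0 1 5 4 8 2)(6 7)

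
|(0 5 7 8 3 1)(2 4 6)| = 6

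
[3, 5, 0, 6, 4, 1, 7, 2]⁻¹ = [2, 5, 7, 0, 4, 1, 3, 6]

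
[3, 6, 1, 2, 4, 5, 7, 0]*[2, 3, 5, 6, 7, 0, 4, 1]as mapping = [0→6, 1→4, 2→3, 3→5, 4→7, 5→0, 6→1, 7→2]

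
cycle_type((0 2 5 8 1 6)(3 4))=2.6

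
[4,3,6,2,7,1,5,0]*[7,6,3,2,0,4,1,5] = [0,2,1,3,5,6,4,7]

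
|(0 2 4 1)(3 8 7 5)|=4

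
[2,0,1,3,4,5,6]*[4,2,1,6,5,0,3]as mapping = [0→1,1→4,2→2,3→6,4→5,5→0,6→3]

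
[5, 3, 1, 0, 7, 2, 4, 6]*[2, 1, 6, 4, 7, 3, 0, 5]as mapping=[0→3, 1→4, 2→1, 3→2, 4→5, 5→6, 6→7, 7→0]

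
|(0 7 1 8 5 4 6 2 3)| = 9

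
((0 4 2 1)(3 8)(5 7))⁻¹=(0 1 2 4)(3 8)(5 7)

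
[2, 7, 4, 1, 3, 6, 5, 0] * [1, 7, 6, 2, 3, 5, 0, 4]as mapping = [0→6, 1→4, 2→3, 3→7, 4→2, 5→0, 6→5, 7→1]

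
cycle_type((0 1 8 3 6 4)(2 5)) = 2.6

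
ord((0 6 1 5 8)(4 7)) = 10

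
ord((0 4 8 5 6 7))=6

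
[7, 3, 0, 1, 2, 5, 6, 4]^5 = [7, 3, 0, 1, 2, 5, 6, 4]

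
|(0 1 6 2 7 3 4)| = 7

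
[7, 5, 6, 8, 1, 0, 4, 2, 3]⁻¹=[5, 4, 7, 8, 6, 1, 2, 0, 3]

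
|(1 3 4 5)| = 4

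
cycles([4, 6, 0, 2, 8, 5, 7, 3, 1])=(0 4 8 1 6 7 3 2)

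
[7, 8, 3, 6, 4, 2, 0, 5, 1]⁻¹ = [6, 8, 5, 2, 4, 7, 3, 0, 1]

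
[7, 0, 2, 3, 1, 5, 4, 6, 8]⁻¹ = [1, 4, 2, 3, 6, 5, 7, 0, 8]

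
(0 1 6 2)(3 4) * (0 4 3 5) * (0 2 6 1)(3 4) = (2 3 4 5)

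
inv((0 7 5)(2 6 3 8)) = (0 5 7)(2 8 3 6)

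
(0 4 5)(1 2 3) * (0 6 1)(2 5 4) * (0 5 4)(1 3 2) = (0 1 4)(3 5 6)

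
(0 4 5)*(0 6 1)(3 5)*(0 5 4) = (1 5 6)(3 4)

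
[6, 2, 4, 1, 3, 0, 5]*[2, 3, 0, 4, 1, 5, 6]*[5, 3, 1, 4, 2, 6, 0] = [0, 5, 3, 4, 2, 1, 6]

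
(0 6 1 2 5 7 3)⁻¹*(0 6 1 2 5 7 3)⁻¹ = (0 7 2 6 3 5 1)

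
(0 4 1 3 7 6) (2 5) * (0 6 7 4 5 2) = (0 5) (1 3 4) 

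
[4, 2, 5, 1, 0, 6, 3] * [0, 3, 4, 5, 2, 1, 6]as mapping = [0→2, 1→4, 2→1, 3→3, 4→0, 5→6, 6→5]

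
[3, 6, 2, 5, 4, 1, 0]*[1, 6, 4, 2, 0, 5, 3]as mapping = [0→2, 1→3, 2→4, 3→5, 4→0, 5→6, 6→1]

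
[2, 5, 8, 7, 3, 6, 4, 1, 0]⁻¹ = [8, 7, 0, 4, 6, 1, 5, 3, 2]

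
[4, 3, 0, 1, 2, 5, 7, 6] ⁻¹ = [2, 3, 4, 1, 0, 5, 7, 6] 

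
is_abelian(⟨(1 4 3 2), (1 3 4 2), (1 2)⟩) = no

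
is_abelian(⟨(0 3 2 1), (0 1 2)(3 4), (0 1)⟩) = no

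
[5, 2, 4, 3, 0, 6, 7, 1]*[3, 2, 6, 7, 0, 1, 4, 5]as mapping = [0→1, 1→6, 2→0, 3→7, 4→3, 5→4, 6→5, 7→2]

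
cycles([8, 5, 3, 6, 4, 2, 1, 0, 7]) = (0 8 7)(1 5 2 3 6)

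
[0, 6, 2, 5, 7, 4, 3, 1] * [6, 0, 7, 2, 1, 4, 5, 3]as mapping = [0→6, 1→5, 2→7, 3→4, 4→3, 5→1, 6→2, 7→0]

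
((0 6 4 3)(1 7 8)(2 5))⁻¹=(0 3 4 6)(1 8 7)(2 5)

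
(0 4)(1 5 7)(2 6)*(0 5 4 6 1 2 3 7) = (0 6 3 7 2 1 4 5)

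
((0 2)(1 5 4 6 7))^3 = (0 2)(1 6 5 7 4)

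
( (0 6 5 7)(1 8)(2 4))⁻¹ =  (0 7 5 6)(1 8)(2 4)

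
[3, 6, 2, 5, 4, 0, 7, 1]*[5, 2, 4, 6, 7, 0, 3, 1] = [6, 3, 4, 0, 7, 5, 1, 2]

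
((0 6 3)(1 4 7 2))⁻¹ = (0 3 6)(1 2 7 4)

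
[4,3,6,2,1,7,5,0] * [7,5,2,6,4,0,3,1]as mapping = [0→4,1→6,2→3,3→2,4→5,5→1,6→0,7→7]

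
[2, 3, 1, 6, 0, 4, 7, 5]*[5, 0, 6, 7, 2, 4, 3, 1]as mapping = [0→6, 1→7, 2→0, 3→3, 4→5, 5→2, 6→1, 7→4]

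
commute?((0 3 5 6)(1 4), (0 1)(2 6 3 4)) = no:(0 3 5 6)(1 4) * (0 1)(2 6 3 4) = (0 4)(1 2 6)(3 5), (0 1)(2 6 3 4) * (0 3 5 6)(1 4) = (0 4 2)(1 3)(5 6)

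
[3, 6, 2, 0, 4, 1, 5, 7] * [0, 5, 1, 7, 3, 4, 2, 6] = [7, 2, 1, 0, 3, 5, 4, 6]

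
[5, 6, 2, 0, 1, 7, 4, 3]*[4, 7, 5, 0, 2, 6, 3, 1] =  [6, 3, 5, 4, 7, 1, 2, 0]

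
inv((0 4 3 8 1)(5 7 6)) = (0 1 8 3 4)(5 6 7)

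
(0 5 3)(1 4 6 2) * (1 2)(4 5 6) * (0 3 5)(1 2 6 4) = (0 4 1)(2 6)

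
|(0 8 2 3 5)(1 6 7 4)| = 20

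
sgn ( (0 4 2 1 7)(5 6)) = -1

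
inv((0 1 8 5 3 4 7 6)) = (0 6 7 4 3 5 8 1)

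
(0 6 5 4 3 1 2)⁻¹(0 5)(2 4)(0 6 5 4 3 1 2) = (0 3)(4 6)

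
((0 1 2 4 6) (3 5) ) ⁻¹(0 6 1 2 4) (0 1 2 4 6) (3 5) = (0 2 4 6 1) 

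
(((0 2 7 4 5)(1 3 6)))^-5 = (1 3 6)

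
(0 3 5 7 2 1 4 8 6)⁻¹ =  (0 6 8 4 1 2 7 5 3)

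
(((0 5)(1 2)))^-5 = (0 5)(1 2)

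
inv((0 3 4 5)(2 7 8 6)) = (0 5 4 3)(2 6 8 7)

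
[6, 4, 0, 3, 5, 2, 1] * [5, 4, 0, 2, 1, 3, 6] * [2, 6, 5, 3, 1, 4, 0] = [0, 6, 4, 5, 3, 2, 1]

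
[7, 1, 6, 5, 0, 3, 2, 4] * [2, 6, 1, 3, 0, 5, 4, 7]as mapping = [0→7, 1→6, 2→4, 3→5, 4→2, 5→3, 6→1, 7→0]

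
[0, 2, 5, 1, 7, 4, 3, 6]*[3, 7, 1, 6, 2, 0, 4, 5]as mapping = [0→3, 1→1, 2→0, 3→7, 4→5, 5→2, 6→6, 7→4]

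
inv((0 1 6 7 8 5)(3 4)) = (0 5 8 7 6 1)(3 4)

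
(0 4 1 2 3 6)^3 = (0 2)(1 6)(3 4)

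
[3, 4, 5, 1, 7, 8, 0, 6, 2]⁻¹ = [6, 3, 8, 0, 1, 2, 7, 4, 5]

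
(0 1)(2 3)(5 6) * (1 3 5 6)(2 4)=(0 3 4 2 5 1)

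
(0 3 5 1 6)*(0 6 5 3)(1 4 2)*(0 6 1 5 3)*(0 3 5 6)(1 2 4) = (1 5)(2 6)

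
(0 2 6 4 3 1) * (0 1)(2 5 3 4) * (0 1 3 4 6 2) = (0 5 4 6)(1 3)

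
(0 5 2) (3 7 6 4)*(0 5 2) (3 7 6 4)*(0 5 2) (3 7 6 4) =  (3 4 6 7) 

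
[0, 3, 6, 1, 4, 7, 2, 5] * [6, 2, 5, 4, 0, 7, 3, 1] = [6, 4, 3, 2, 0, 1, 5, 7]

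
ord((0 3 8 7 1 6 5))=7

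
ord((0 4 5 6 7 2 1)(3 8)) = 14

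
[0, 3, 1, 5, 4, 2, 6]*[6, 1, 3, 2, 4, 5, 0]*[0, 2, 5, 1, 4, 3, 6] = [6, 5, 2, 3, 4, 1, 0]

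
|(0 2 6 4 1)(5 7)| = 10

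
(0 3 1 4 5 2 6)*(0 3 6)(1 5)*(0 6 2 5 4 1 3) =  (0 2 6)(3 4)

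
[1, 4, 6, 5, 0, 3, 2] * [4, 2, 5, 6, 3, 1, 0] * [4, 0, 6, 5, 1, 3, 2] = [6, 5, 4, 0, 1, 2, 3]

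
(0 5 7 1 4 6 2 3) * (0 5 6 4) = (0 6 2 3 5 7 1)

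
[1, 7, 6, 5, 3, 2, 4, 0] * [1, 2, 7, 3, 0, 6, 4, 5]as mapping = [0→2, 1→5, 2→4, 3→6, 4→3, 5→7, 6→0, 7→1]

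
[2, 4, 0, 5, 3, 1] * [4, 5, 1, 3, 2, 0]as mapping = [0→1, 1→2, 2→4, 3→0, 4→3, 5→5]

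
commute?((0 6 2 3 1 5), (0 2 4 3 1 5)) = no:(0 6 2 3 1 5) * (0 2 4 3 1 5) = (0 6 4 3 5 2 1), (0 2 4 3 1 5) * (0 6 2 3 1 5) = (0 3 5 6 2 4 1)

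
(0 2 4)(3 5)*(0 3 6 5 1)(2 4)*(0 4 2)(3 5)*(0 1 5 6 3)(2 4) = (0 4 6)(1 2)(3 5)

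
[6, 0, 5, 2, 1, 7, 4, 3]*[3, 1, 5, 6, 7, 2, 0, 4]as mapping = [0→0, 1→3, 2→2, 3→5, 4→1, 5→4, 6→7, 7→6]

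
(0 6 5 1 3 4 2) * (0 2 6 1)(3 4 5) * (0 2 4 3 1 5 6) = (0 5 2 4)(1 3 6)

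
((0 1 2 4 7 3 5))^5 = (0 3 4 1 5 7 2)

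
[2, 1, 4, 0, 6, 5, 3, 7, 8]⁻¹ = [3, 1, 0, 6, 2, 5, 4, 7, 8]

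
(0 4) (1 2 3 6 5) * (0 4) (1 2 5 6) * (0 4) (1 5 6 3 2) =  (0 4) (1 6 3 5) 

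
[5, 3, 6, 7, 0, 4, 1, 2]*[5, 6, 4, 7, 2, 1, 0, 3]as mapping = [0→1, 1→7, 2→0, 3→3, 4→5, 5→2, 6→6, 7→4]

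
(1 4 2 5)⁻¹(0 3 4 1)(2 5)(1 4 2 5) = (0 3 2 4)(1 5)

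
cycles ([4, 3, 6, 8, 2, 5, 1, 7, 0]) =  (0 4 2 6 1 3 8)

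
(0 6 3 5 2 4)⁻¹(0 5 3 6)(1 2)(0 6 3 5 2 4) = (1 4)(2 5 3 6)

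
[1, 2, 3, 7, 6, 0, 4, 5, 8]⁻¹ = [5, 0, 1, 2, 6, 7, 4, 3, 8]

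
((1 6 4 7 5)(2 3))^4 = (1 5 7 4 6)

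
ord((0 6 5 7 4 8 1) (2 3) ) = 14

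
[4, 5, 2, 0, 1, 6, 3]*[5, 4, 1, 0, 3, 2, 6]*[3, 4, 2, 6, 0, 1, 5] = [6, 2, 4, 1, 0, 5, 3]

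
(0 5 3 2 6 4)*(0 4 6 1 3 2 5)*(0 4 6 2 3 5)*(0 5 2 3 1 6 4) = (1 2 6 3 5)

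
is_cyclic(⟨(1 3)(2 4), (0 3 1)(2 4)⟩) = no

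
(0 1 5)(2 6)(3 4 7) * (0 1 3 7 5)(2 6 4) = (0 3 2 4 5 1)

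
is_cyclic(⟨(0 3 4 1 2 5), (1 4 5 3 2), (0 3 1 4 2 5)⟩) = no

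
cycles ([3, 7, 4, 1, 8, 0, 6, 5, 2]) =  (0 3 1 7 5)(2 4 8)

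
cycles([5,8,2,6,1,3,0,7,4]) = (0 5 3 6)(1 8 4)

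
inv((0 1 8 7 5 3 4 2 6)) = (0 6 2 4 3 5 7 8 1)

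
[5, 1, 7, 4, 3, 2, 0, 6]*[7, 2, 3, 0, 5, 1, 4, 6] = [1, 2, 6, 5, 0, 3, 7, 4]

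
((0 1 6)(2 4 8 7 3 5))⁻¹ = (0 6 1)(2 5 3 7 8 4)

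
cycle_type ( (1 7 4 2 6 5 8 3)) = 8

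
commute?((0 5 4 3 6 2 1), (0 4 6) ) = no:(0 5 4 3 6 2 1)*(0 4 6) = (0 5 6 2 1 4 3), (0 4 6)*(0 5 4 3 6 2 1) = (0 3 6 5 4 2 1) 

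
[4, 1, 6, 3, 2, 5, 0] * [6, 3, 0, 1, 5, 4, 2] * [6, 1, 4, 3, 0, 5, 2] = [5, 3, 4, 1, 6, 0, 2]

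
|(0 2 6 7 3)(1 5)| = 10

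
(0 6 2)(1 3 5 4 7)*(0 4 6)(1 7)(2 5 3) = (1 2 4)(5 6)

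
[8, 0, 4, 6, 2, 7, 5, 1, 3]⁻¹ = [1, 7, 4, 8, 2, 6, 3, 5, 0]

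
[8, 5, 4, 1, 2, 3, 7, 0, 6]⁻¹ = [7, 3, 4, 5, 2, 1, 8, 6, 0]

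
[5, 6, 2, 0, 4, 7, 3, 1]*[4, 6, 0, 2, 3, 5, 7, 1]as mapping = [0→5, 1→7, 2→0, 3→4, 4→3, 5→1, 6→2, 7→6]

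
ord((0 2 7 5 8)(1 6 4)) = 15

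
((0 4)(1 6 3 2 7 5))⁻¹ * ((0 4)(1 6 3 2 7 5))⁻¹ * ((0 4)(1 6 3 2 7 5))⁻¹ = (0 4)(1 2)(3 5)(6 7)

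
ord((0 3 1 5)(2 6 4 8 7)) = 20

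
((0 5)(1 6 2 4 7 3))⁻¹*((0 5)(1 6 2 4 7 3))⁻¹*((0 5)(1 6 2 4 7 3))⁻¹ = (0 5)(1 4)(2 3)(6 7)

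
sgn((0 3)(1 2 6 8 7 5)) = 1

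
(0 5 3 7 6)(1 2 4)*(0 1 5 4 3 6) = (0 4 5 6 1 2 3 7)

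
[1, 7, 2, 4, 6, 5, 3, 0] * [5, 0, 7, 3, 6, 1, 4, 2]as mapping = [0→0, 1→2, 2→7, 3→6, 4→4, 5→1, 6→3, 7→5]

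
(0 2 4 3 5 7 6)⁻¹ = (0 6 7 5 3 4 2)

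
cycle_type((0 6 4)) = 3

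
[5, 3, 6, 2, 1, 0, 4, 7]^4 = [0, 4, 3, 1, 6, 5, 2, 7]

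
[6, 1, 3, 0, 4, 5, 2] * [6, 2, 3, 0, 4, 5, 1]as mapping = [0→1, 1→2, 2→0, 3→6, 4→4, 5→5, 6→3]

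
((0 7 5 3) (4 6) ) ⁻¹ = (0 3 5 7) (4 6) 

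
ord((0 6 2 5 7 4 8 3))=8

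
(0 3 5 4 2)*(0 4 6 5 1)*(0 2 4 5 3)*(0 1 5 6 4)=(0 1 2 6 3 5 4)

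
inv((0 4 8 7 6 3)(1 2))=(0 3 6 7 8 4)(1 2)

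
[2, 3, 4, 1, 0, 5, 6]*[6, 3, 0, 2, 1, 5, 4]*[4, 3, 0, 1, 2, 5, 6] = [4, 0, 3, 1, 6, 5, 2]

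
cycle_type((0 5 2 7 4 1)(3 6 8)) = 3.6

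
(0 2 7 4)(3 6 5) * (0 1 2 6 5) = (0 6)(1 2 7 4)(3 5)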